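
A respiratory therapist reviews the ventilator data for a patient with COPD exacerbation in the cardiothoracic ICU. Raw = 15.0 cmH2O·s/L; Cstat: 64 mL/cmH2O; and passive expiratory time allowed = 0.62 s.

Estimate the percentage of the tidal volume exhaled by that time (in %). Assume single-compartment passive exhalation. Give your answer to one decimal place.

47.6

τ = R × C = 15.0 × 64 mL/cmH2O = 15.0 × 0.064 L/cmH2O = 0.96 s.
Passive exhalation: V(t)/V₀ = e^(−t/τ) = e^(−0.62/0.96) = 0.5242.
Fraction exhaled = 1 − 0.5242 = 0.4758 → 47.58%.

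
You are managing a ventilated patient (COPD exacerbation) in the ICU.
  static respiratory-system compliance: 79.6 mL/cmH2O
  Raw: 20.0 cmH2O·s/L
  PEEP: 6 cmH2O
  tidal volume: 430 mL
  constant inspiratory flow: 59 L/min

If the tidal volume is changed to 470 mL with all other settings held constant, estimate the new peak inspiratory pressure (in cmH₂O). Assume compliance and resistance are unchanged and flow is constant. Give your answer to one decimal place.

Flow: 59 L/min ÷ 60 = 0.9833 L/s.
PIP = Vt/C + R·V̇ + PEEP (constant-flow equation of motion).
Only the elastic term changes: ΔPIP = ΔVt / C = (470 − 430) / 79.6 = 0.5025 cmH2O.
Original PIP = 430/79.6 + 20.0×0.9833 + 6 = 31.068 cmH2O; new PIP = 31.068 + (0.5025) = 31.571 cmH2O.

31.6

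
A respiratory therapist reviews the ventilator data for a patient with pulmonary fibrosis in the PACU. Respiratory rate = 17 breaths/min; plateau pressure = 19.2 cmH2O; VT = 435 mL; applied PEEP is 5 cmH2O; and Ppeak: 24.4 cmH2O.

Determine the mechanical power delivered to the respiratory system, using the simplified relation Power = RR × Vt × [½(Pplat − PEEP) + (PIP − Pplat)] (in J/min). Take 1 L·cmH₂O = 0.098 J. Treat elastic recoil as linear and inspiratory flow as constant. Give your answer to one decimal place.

8.9

Per-breath work = Vt × [½(Pplat−PEEP) + (PIP−Pplat)] = 0.435 × [0.5×14.2 + 5.2] = 0.435 × 12.3 = 5.351 L·cmH2O.
Power = 17 × 5.351 = 90.967 L·cmH2O/min.
× 0.098 J/(L·cmH2O) → 8.915 J/min.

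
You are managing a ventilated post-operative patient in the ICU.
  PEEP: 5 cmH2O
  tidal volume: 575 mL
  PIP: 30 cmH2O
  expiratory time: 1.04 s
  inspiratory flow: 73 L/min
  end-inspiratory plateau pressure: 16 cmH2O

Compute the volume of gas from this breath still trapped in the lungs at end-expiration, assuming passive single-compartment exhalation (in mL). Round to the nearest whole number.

Flow: 73 L/min ÷ 60 = 1.2167 L/s.
R = (PIP − Pplat)/V̇ = (30 − 16) / 1.2167 = 14.0/1.2167 = 11.507 cmH2O·s/L.
C = Vt/(Pplat − PEEP) = 575.0 / (16 − 5) = 575.0/11.0 = 52.273 mL/cmH2O.
τ = R × C = 11.507 × 0.05227 L/cmH2O = 0.6015 s.
Fraction remaining = e^(−Te/τ) = e^(−1.04/0.6015) = 0.1775.
Trapped volume = 575.0 × 0.1775 = 102.06 mL.

102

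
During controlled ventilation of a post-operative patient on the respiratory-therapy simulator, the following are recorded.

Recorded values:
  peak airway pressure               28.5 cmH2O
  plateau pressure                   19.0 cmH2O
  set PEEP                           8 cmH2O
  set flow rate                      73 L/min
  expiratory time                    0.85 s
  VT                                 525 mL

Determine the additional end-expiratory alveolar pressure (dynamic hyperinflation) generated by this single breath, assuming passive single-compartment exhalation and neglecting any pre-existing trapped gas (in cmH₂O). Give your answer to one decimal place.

1.1

Flow: 73 L/min ÷ 60 = 1.2167 L/s.
R = (PIP − Pplat)/V̇ = (28.5 − 19.0) / 1.2167 = 9.5/1.2167 = 7.808 cmH2O·s/L.
C = Vt/(Pplat − PEEP) = 525.0 / (19.0 − 8) = 525.0/11.0 = 47.727 mL/cmH2O.
τ = R × C = 7.808 × 0.04773 L/cmH2O = 0.3727 s.
Fraction remaining = e^(−Te/τ) = e^(−0.85/0.3727) = 0.1022; trapped volume = 525.0 × 0.1022 = 53.655 mL.
Additional alveolar pressure from trapping ≈ V_trapped / C = 53.655 / 47.727 = 1.124 cmH2O.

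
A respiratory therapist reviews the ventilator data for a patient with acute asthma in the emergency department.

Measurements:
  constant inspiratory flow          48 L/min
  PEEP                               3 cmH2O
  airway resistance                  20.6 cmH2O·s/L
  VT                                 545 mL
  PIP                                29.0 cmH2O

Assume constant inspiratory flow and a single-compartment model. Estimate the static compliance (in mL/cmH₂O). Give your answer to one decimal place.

Flow: 48 L/min ÷ 60 = 0.8 L/s.
Equation of motion (constant flow): PIP = Vt/C + R·V̇ + PEEP.
Vt/C = PIP − R·V̇ − PEEP = 29.0 − 20.6×0.8 − 3 = 29.0 − 16.48 − 3 = 9.52 cmH2O.
C = Vt / 9.52 = 545 / 9.52 = 57.248 mL/cmH2O.

57.2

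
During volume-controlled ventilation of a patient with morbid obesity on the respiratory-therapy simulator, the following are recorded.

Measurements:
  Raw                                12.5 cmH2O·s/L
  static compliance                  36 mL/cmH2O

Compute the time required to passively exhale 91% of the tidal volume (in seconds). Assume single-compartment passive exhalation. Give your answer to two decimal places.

1.08

τ = R × C = 12.5 × 36 mL/cmH2O = 12.5 × 0.036 L/cmH2O = 0.45 s.
Exhaled fraction f = 1 − e^(−t/τ) → t = −τ·ln(1 − f) = −0.45·ln(0.09) = 1.084 s.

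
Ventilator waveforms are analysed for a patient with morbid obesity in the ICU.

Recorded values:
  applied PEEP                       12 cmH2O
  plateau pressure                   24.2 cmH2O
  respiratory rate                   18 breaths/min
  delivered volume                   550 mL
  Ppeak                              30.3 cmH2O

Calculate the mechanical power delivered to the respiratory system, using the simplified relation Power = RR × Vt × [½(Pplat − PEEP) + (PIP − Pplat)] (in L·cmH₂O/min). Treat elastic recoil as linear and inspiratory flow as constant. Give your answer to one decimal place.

120.8

Per-breath work = Vt × [½(Pplat−PEEP) + (PIP−Pplat)] = 0.550 × [0.5×12.2 + 6.1] = 0.550 × 12.2 = 6.71 L·cmH2O.
Power = 18 × 6.71 = 120.78 L·cmH2O/min.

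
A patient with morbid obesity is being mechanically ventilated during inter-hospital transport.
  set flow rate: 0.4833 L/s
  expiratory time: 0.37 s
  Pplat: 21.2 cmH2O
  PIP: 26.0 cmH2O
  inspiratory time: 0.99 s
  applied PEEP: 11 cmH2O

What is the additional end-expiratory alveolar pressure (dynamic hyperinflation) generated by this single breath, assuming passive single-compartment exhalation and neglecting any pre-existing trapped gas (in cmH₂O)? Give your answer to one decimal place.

Vt = flow × Ti = 0.4833 L/s × 0.99 s × 1000 mL/L = 478.47 mL.
R = (PIP − Pplat)/V̇ = (26.0 − 21.2) / 0.4833 = 4.8/0.4833 = 9.932 cmH2O·s/L.
C = Vt/(Pplat − PEEP) = 478.47 / (21.2 − 11) = 478.47/10.2 = 46.909 mL/cmH2O.
τ = R × C = 9.932 × 0.04691 L/cmH2O = 0.4659 s.
Fraction remaining = e^(−Te/τ) = e^(−0.37/0.4659) = 0.452; trapped volume = 478.47 × 0.452 = 216.27 mL.
Additional alveolar pressure from trapping ≈ V_trapped / C = 216.27 / 46.909 = 4.61 cmH2O.

4.6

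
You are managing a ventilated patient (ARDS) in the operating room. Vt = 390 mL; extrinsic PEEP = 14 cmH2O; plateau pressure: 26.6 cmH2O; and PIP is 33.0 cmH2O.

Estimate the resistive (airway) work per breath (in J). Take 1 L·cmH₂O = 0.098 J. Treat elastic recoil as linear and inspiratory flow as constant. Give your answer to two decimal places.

0.24

With constant inspiratory flow the resistive pressure is constant at PIP − Pplat = 33.0 − 26.6 = 6.4 cmH2O, so resistive work = 6.4 × 0.390 = 2.496 L·cmH2O.
× 0.098 J/(L·cmH2O) → 0.2446 J.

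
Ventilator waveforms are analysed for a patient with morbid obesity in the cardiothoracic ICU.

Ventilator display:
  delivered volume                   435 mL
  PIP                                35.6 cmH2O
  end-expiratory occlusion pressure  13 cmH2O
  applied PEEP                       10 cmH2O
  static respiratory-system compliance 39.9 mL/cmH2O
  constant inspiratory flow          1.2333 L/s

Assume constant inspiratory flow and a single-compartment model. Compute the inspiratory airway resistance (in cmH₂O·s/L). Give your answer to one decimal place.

9.5

Total PEEP = 13 cmH2O (set 10 + intrinsic 3); this is the baseline alveolar pressure.
Equation of motion (constant flow): PIP = Vt/C + R·V̇ + PEEP.
R·V̇ = PIP − Vt/C − PEEP = 35.6 − 435/39.9 − 13 = 35.6 − 10.902 − 13 = 11.698 cmH2O.
R = 11.698 / 1.2333 = 9.485 cmH2O·s/L.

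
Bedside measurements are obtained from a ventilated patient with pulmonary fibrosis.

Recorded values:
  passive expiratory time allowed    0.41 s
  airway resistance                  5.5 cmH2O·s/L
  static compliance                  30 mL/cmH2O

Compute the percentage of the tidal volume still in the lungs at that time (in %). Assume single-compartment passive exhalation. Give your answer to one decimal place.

τ = R × C = 5.5 × 30 mL/cmH2O = 5.5 × 0.030 L/cmH2O = 0.165 s.
Passive exhalation: V(t)/V₀ = e^(−t/τ) = e^(−0.41/0.165) = 0.08334.
Fraction remaining = 0.08334 → 8.334%.

8.3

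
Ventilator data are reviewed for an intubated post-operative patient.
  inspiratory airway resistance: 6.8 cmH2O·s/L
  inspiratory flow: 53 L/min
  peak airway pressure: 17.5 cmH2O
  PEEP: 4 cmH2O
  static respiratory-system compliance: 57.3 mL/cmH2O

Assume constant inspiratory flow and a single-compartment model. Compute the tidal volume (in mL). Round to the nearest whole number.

Flow: 53 L/min ÷ 60 = 0.8833 L/s.
Equation of motion (constant flow): PIP = Vt/C + R·V̇ + PEEP.
Vt/C = PIP − R·V̇ − PEEP = 17.5 − 6.006 − 4 = 7.494 cmH2O.
Vt = C × 7.494 = 57.3 × 7.494 = 429.41 mL.

429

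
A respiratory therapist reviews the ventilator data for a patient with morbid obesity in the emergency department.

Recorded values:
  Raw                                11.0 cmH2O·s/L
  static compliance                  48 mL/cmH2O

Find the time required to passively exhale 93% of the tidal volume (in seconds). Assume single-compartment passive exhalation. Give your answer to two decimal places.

1.40

τ = R × C = 11.0 × 48 mL/cmH2O = 11.0 × 0.048 L/cmH2O = 0.528 s.
Exhaled fraction f = 1 − e^(−t/τ) → t = −τ·ln(1 − f) = −0.528·ln(0.07) = 1.404 s.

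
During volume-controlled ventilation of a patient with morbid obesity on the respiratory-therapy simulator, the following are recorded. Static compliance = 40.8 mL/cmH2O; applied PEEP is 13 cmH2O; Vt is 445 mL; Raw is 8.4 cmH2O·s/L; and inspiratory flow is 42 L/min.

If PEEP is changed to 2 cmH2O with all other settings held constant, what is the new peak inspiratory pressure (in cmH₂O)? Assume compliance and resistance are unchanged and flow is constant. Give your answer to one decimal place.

Flow: 42 L/min ÷ 60 = 0.7 L/s.
PIP = Vt/C + R·V̇ + PEEP (constant-flow equation of motion).
Only the baseline term changes: ΔPIP = ΔPEEP = 2 − 13 = -11.0 cmH2O.
Original PIP = 445/40.8 + 8.4×0.7 + 13 = 29.787 cmH2O; new PIP = 29.787 + (-11.0) = 18.787 cmH2O.

18.8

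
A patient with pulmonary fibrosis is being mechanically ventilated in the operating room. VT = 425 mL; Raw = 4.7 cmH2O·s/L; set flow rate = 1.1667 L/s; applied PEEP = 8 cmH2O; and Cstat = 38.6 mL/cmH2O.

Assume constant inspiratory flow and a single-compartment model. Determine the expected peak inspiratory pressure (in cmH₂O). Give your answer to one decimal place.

Equation of motion (constant flow): PIP = Vt/C + R·V̇ + PEEP.
PIP = 425/38.6 + 4.7×1.1667 + 8 = 11.01 + 5.483 + 8 = 24.493 cmH2O.

24.5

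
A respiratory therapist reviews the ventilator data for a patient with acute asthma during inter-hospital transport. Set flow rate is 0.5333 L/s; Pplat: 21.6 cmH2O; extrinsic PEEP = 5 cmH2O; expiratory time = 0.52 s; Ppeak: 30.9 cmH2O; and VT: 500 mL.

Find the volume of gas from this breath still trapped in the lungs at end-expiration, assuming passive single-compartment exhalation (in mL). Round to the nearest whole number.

R = (PIP − Pplat)/V̇ = (30.9 − 21.6) / 0.5333 = 9.3/0.5333 = 17.439 cmH2O·s/L.
C = Vt/(Pplat − PEEP) = 500.0 / (21.6 − 5) = 500.0/16.6 = 30.12 mL/cmH2O.
τ = R × C = 17.439 × 0.03012 L/cmH2O = 0.5253 s.
Fraction remaining = e^(−Te/τ) = e^(−0.52/0.5253) = 0.3716.
Trapped volume = 500.0 × 0.3716 = 185.8 mL.

186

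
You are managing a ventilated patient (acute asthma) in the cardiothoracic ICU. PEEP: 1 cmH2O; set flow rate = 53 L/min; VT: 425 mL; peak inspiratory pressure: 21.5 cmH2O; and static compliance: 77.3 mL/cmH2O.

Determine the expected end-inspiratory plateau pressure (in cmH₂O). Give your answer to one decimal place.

Pplat = PEEP + Vt / Cstat = 1 + 425 / 77.3 = 1 + 5.498 = 6.498 cmH2O.

6.5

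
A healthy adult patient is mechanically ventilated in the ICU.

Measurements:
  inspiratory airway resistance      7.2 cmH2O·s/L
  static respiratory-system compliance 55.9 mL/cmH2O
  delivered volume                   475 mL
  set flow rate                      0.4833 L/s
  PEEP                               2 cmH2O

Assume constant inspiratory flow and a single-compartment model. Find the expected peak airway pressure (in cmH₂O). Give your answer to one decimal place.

Equation of motion (constant flow): PIP = Vt/C + R·V̇ + PEEP.
PIP = 475/55.9 + 7.2×0.4833 + 2 = 8.497 + 3.48 + 2 = 13.977 cmH2O.

14.0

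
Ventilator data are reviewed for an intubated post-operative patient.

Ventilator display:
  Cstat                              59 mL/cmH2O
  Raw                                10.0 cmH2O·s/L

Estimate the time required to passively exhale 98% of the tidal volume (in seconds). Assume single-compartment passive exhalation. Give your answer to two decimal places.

τ = R × C = 10.0 × 59 mL/cmH2O = 10.0 × 0.059 L/cmH2O = 0.59 s.
Exhaled fraction f = 1 − e^(−t/τ) → t = −τ·ln(1 − f) = −0.59·ln(0.02) = 2.308 s.

2.31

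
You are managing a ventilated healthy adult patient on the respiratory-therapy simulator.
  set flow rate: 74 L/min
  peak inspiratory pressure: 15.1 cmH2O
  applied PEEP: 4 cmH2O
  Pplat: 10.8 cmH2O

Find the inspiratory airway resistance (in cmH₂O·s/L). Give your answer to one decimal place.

3.5

Flow: 74 L/min ÷ 60 = 1.2333 L/s.
Raw = (PIP − Pplat) / flow = (15.1 − 10.8) / 1.2333 = 4.3 / 1.2333 = 3.487 cmH2O·s/L.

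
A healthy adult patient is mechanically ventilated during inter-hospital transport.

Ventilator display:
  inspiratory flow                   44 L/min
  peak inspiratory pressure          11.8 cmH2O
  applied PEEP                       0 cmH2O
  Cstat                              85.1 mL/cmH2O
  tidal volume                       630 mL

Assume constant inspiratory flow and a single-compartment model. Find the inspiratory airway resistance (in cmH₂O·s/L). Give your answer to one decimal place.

6.0

Flow: 44 L/min ÷ 60 = 0.7333 L/s.
Equation of motion (constant flow): PIP = Vt/C + R·V̇ + PEEP.
R·V̇ = PIP − Vt/C − PEEP = 11.8 − 630/85.1 − 0 = 11.8 − 7.403 − 0 = 4.397 cmH2O.
R = 4.397 / 0.7333 = 5.996 cmH2O·s/L.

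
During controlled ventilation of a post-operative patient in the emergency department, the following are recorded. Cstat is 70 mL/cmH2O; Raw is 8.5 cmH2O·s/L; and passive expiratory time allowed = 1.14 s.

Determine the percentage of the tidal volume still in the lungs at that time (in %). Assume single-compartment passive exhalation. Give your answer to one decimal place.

14.7

τ = R × C = 8.5 × 70 mL/cmH2O = 8.5 × 0.070 L/cmH2O = 0.595 s.
Passive exhalation: V(t)/V₀ = e^(−t/τ) = e^(−1.14/0.595) = 0.1472.
Fraction remaining = 0.1472 → 14.72%.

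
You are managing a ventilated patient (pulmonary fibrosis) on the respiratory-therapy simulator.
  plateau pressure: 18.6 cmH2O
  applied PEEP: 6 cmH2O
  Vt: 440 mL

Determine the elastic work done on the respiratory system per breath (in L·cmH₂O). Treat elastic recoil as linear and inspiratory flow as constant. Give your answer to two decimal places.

2.77

Elastic work ≈ ½ × (Pplat − PEEP) × Vt = 0.5 × (18.6 − 6) × 0.440 L = 0.5 × 12.6 × 0.440 = 2.772 L·cmH2O.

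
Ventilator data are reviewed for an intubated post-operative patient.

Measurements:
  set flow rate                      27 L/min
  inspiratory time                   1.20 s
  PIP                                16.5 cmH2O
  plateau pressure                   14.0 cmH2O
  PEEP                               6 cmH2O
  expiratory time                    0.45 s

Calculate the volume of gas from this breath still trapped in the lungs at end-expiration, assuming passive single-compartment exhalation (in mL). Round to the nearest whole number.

Flow: 27 L/min ÷ 60 = 0.45 L/s.
Vt = flow × Ti = 0.45 L/s × 1.20 s × 1000 mL/L = 540.0 mL.
R = (PIP − Pplat)/V̇ = (16.5 − 14.0) / 0.45 = 2.5/0.45 = 5.556 cmH2O·s/L.
C = Vt/(Pplat − PEEP) = 540.0 / (14.0 − 6) = 540.0/8.0 = 67.5 mL/cmH2O.
τ = R × C = 5.556 × 0.0675 L/cmH2O = 0.375 s.
Fraction remaining = e^(−Te/τ) = e^(−0.45/0.375) = 0.3012.
Trapped volume = 540.0 × 0.3012 = 162.65 mL.

163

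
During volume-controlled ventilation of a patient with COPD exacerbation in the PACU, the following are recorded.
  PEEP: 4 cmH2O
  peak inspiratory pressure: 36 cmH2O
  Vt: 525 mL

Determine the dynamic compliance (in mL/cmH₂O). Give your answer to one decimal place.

Dynamic compliance = Vt / (PIP − PEEP) = 525 / (36 − 4) = 525 / 32.0 = 16.406 mL/cmH2O.

16.4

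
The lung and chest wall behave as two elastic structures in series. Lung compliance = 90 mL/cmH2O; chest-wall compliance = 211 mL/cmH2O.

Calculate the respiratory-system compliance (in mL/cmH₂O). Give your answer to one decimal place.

Lung and chest wall are elastances in series: 1/Crs = 1/CL + 1/Ccw.
1/Crs = 1/90 + 1/211 = 0.01585.
Crs = 63.091 mL/cmH2O.

63.1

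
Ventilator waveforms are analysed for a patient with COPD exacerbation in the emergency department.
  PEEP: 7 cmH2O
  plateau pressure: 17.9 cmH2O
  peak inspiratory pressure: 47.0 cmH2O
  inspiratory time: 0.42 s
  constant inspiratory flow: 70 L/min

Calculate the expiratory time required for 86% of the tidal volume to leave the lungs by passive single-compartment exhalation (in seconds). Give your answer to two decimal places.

2.20

Flow: 70 L/min ÷ 60 = 1.1667 L/s.
Vt = flow × Ti = 1.1667 L/s × 0.42 s × 1000 mL/L = 490.01 mL.
R = (PIP − Pplat)/V̇ = (47.0 − 17.9) / 1.1667 = 29.1/1.1667 = 24.942 cmH2O·s/L.
C = Vt/(Pplat − PEEP) = 490.01 / (17.9 − 7) = 490.01/10.9 = 44.955 mL/cmH2O.
τ = R × C = 24.942 × 0.04496 L/cmH2O = 1.121 s.
t = −τ·ln(1 − 0.86) = −1.121·ln(0.14) = 2.204 s.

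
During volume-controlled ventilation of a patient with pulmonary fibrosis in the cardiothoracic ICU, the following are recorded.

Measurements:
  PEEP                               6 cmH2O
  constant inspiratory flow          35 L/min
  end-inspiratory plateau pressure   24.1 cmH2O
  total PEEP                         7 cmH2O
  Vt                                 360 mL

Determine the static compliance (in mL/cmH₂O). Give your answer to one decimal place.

End-expiratory occlusion gives total PEEP = 7 cmH2O (intrinsic PEEP = 7 − 6 = 1). Use total PEEP for the elastic gradient.
Cstat = Vt / (Pplat − PEEPtotal) = 360 / (24.1 − 7) = 360 / 17.1 = 21.053 mL/cmH2O.

21.1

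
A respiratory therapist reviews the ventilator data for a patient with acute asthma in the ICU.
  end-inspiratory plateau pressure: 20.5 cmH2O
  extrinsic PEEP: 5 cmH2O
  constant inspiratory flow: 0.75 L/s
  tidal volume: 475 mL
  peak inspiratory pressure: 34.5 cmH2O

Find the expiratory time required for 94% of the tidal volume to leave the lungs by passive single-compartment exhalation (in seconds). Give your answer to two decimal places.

1.61

R = (PIP − Pplat)/V̇ = (34.5 − 20.5) / 0.75 = 14.0/0.75 = 18.667 cmH2O·s/L.
C = Vt/(Pplat − PEEP) = 475.0 / (20.5 − 5) = 475.0/15.5 = 30.645 mL/cmH2O.
τ = R × C = 18.667 × 0.03065 L/cmH2O = 0.5721 s.
t = −τ·ln(1 − 0.94) = −0.5721·ln(0.06) = 1.61 s.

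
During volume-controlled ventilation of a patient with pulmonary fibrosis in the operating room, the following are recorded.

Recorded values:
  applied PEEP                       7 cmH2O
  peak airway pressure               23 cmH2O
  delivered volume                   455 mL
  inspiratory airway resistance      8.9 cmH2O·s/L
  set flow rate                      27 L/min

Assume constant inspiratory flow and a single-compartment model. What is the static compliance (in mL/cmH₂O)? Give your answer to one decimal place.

Flow: 27 L/min ÷ 60 = 0.45 L/s.
Equation of motion (constant flow): PIP = Vt/C + R·V̇ + PEEP.
Vt/C = PIP − R·V̇ − PEEP = 23 − 8.9×0.45 − 7 = 23 − 4.005 − 7 = 11.995 cmH2O.
C = Vt / 11.995 = 455 / 11.995 = 37.932 mL/cmH2O.

37.9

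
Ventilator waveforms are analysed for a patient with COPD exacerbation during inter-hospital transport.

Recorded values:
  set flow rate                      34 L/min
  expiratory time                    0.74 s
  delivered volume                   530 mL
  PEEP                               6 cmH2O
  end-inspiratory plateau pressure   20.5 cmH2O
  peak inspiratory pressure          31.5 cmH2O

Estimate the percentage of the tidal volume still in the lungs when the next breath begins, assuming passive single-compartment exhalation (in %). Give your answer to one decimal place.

35.2

Flow: 34 L/min ÷ 60 = 0.5667 L/s.
R = (PIP − Pplat)/V̇ = (31.5 − 20.5) / 0.5667 = 11.0/0.5667 = 19.411 cmH2O·s/L.
C = Vt/(Pplat − PEEP) = 530.0 / (20.5 − 6) = 530.0/14.5 = 36.552 mL/cmH2O.
τ = R × C = 19.411 × 0.03655 L/cmH2O = 0.7095 s.
Fraction remaining at end-expiration = e^(−Te/τ) = e^(−0.74/0.7095) = 0.3524 → 35.24%.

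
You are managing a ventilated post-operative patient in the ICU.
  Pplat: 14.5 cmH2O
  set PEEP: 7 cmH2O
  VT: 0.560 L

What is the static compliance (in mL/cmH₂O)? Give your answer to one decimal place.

Cstat = Vt / (Pplat − PEEP) = 560 / (14.5 − 7) = 560 / 7.5 = 74.667 mL/cmH2O.

74.7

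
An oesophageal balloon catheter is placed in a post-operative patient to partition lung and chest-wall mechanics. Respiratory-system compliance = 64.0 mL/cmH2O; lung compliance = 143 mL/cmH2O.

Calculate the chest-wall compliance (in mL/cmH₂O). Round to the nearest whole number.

116

1/Ccw = 1/Crs − 1/CL.
1/Ccw = 1/64.0 − 1/143 = 0.008632.
Ccw = 115.85 mL/cmH2O.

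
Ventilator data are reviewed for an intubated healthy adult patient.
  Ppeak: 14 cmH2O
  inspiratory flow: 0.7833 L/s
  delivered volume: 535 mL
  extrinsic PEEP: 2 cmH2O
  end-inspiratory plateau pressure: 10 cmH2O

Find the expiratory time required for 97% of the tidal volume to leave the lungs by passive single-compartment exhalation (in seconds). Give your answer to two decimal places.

R = (PIP − Pplat)/V̇ = (14 − 10) / 0.7833 = 4.0/0.7833 = 5.107 cmH2O·s/L.
C = Vt/(Pplat − PEEP) = 535.0 / (10 − 2) = 535.0/8.0 = 66.875 mL/cmH2O.
τ = R × C = 5.107 × 0.06688 L/cmH2O = 0.3416 s.
t = −τ·ln(1 − 0.97) = −0.3416·ln(0.03) = 1.198 s.

1.20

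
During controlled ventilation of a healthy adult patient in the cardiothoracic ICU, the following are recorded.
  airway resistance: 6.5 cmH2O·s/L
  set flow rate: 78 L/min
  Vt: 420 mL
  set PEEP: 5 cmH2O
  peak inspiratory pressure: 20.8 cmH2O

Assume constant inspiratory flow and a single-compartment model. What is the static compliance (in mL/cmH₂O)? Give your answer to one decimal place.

57.1

Flow: 78 L/min ÷ 60 = 1.3 L/s.
Equation of motion (constant flow): PIP = Vt/C + R·V̇ + PEEP.
Vt/C = PIP − R·V̇ − PEEP = 20.8 − 6.5×1.3 − 5 = 20.8 − 8.45 − 5 = 7.35 cmH2O.
C = Vt / 7.35 = 420 / 7.35 = 57.143 mL/cmH2O.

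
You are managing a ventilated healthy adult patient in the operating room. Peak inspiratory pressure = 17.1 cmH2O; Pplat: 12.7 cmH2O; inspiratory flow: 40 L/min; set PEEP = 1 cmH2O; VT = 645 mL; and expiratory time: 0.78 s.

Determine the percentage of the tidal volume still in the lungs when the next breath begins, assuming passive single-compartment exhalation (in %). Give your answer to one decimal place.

Flow: 40 L/min ÷ 60 = 0.6667 L/s.
R = (PIP − Pplat)/V̇ = (17.1 − 12.7) / 0.6667 = 4.4/0.6667 = 6.6 cmH2O·s/L.
C = Vt/(Pplat − PEEP) = 645.0 / (12.7 − 1) = 645.0/11.7 = 55.128 mL/cmH2O.
τ = R × C = 6.6 × 0.05513 L/cmH2O = 0.3639 s.
Fraction remaining at end-expiration = e^(−Te/τ) = e^(−0.78/0.3639) = 0.1173 → 11.73%.

11.7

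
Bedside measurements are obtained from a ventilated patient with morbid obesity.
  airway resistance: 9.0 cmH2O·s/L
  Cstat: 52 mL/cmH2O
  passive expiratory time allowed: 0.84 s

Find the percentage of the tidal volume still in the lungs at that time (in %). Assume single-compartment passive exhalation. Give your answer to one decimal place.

16.6

τ = R × C = 9.0 × 52 mL/cmH2O = 9.0 × 0.052 L/cmH2O = 0.468 s.
Passive exhalation: V(t)/V₀ = e^(−t/τ) = e^(−0.84/0.468) = 0.1661.
Fraction remaining = 0.1661 → 16.61%.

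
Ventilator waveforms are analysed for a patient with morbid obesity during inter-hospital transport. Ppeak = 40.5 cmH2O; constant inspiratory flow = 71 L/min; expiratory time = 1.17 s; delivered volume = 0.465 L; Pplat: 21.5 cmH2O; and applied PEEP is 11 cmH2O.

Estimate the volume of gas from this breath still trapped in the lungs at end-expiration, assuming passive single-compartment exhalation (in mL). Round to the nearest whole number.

Flow: 71 L/min ÷ 60 = 1.1833 L/s.
R = (PIP − Pplat)/V̇ = (40.5 − 21.5) / 1.1833 = 19.0/1.1833 = 16.057 cmH2O·s/L.
C = Vt/(Pplat − PEEP) = 465.0 / (21.5 − 11) = 465.0/10.5 = 44.286 mL/cmH2O.
τ = R × C = 16.057 × 0.04429 L/cmH2O = 0.7112 s.
Fraction remaining = e^(−Te/τ) = e^(−1.17/0.7112) = 0.193.
Trapped volume = 465.0 × 0.193 = 89.745 mL.

90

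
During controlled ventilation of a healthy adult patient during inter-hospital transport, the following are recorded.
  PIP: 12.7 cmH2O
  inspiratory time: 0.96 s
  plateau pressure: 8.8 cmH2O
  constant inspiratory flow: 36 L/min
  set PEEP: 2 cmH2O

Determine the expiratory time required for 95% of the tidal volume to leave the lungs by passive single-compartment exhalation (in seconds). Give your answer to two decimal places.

Flow: 36 L/min ÷ 60 = 0.6 L/s.
Vt = flow × Ti = 0.6 L/s × 0.96 s × 1000 mL/L = 576.0 mL.
R = (PIP − Pplat)/V̇ = (12.7 − 8.8) / 0.6 = 3.9/0.6 = 6.5 cmH2O·s/L.
C = Vt/(Pplat − PEEP) = 576.0 / (8.8 − 2) = 576.0/6.8 = 84.706 mL/cmH2O.
τ = R × C = 6.5 × 0.08471 L/cmH2O = 0.5506 s.
t = −τ·ln(1 − 0.95) = −0.5506·ln(0.05) = 1.649 s.

1.65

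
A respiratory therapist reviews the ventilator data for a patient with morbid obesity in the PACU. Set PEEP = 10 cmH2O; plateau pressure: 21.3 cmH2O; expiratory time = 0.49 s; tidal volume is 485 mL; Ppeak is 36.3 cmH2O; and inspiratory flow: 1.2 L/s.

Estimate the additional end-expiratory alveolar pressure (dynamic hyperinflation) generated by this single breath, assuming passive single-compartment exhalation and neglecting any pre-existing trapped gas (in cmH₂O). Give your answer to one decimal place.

4.5

R = (PIP − Pplat)/V̇ = (36.3 − 21.3) / 1.2 = 15.0/1.2 = 12.5 cmH2O·s/L.
C = Vt/(Pplat − PEEP) = 485.0 / (21.3 − 10) = 485.0/11.3 = 42.92 mL/cmH2O.
τ = R × C = 12.5 × 0.04292 L/cmH2O = 0.5365 s.
Fraction remaining = e^(−Te/τ) = e^(−0.49/0.5365) = 0.4012; trapped volume = 485.0 × 0.4012 = 194.58 mL.
Additional alveolar pressure from trapping ≈ V_trapped / C = 194.58 / 42.92 = 4.534 cmH2O.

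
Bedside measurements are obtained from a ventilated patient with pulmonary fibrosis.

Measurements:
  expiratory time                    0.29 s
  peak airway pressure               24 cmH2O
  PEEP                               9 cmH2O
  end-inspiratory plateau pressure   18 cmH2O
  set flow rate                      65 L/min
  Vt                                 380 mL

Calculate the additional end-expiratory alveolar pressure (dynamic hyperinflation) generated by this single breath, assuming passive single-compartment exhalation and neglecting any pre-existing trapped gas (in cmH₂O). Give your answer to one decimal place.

2.6

Flow: 65 L/min ÷ 60 = 1.0833 L/s.
R = (PIP − Pplat)/V̇ = (24 − 18) / 1.0833 = 6.0/1.0833 = 5.539 cmH2O·s/L.
C = Vt/(Pplat − PEEP) = 380.0 / (18 − 9) = 380.0/9.0 = 42.222 mL/cmH2O.
τ = R × C = 5.539 × 0.04222 L/cmH2O = 0.2339 s.
Fraction remaining = e^(−Te/τ) = e^(−0.29/0.2339) = 0.2894; trapped volume = 380.0 × 0.2894 = 109.97 mL.
Additional alveolar pressure from trapping ≈ V_trapped / C = 109.97 / 42.222 = 2.605 cmH2O.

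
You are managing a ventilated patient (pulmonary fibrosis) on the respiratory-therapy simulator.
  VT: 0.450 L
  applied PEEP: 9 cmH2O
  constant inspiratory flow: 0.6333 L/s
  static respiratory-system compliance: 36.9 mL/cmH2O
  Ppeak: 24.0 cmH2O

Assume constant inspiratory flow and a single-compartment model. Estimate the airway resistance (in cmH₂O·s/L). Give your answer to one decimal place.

4.4

Equation of motion (constant flow): PIP = Vt/C + R·V̇ + PEEP.
R·V̇ = PIP − Vt/C − PEEP = 24.0 − 450/36.9 − 9 = 24.0 − 12.195 − 9 = 2.805 cmH2O.
R = 2.805 / 0.6333 = 4.429 cmH2O·s/L.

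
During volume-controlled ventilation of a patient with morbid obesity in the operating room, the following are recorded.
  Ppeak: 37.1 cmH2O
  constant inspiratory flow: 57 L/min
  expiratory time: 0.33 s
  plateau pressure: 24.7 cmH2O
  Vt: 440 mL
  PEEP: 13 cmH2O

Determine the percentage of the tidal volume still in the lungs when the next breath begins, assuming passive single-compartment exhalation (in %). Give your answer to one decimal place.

51.1

Flow: 57 L/min ÷ 60 = 0.95 L/s.
R = (PIP − Pplat)/V̇ = (37.1 − 24.7) / 0.95 = 12.4/0.95 = 13.053 cmH2O·s/L.
C = Vt/(Pplat − PEEP) = 440.0 / (24.7 − 13) = 440.0/11.7 = 37.607 mL/cmH2O.
τ = R × C = 13.053 × 0.03761 L/cmH2O = 0.4909 s.
Fraction remaining at end-expiration = e^(−Te/τ) = e^(−0.33/0.4909) = 0.5106 → 51.06%.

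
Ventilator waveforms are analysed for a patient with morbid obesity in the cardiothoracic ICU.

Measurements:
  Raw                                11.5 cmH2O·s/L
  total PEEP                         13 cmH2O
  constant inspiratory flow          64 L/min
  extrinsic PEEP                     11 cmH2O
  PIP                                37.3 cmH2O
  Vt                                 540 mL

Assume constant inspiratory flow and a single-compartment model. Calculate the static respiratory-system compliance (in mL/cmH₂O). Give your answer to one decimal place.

44.9

Flow: 64 L/min ÷ 60 = 1.0667 L/s.
Total PEEP = 13 cmH2O (set 11 + intrinsic 2); this is the baseline alveolar pressure.
Equation of motion (constant flow): PIP = Vt/C + R·V̇ + PEEP.
Vt/C = PIP − R·V̇ − PEEP = 37.3 − 11.5×1.0667 − 13 = 37.3 − 12.267 − 13 = 12.033 cmH2O.
C = Vt / 12.033 = 540 / 12.033 = 44.877 mL/cmH2O.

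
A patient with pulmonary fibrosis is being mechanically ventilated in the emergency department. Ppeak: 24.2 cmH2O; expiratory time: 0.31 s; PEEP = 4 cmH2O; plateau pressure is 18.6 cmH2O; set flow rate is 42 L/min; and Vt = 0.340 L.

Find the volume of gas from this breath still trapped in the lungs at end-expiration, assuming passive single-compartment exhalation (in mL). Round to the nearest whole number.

64

Flow: 42 L/min ÷ 60 = 0.7 L/s.
R = (PIP − Pplat)/V̇ = (24.2 − 18.6) / 0.7 = 5.6/0.7 = 8.0 cmH2O·s/L.
C = Vt/(Pplat − PEEP) = 340.0 / (18.6 − 4) = 340.0/14.6 = 23.288 mL/cmH2O.
τ = R × C = 8.0 × 0.02329 L/cmH2O = 0.1863 s.
Fraction remaining = e^(−Te/τ) = e^(−0.31/0.1863) = 0.1894.
Trapped volume = 340.0 × 0.1894 = 64.396 mL.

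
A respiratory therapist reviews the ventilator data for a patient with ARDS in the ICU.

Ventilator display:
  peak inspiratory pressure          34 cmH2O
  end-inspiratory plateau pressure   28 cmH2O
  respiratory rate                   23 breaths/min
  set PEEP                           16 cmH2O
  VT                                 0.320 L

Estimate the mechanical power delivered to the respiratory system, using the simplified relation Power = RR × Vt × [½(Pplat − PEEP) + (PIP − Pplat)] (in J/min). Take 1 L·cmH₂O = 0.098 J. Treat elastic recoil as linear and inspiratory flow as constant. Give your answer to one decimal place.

Per-breath work = Vt × [½(Pplat−PEEP) + (PIP−Pplat)] = 0.320 × [0.5×12.0 + 6.0] = 0.320 × 12.0 = 3.84 L·cmH2O.
Power = 23 × 3.84 = 88.32 L·cmH2O/min.
× 0.098 J/(L·cmH2O) → 8.655 J/min.

8.7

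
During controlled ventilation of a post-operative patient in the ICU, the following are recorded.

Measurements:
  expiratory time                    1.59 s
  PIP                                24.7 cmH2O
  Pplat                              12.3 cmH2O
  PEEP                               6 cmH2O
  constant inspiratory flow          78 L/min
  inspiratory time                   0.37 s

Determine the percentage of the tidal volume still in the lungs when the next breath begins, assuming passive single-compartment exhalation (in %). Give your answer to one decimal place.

Flow: 78 L/min ÷ 60 = 1.3 L/s.
Vt = flow × Ti = 1.3 L/s × 0.37 s × 1000 mL/L = 481.0 mL.
R = (PIP − Pplat)/V̇ = (24.7 − 12.3) / 1.3 = 12.4/1.3 = 9.538 cmH2O·s/L.
C = Vt/(Pplat − PEEP) = 481.0 / (12.3 − 6) = 481.0/6.3 = 76.349 mL/cmH2O.
τ = R × C = 9.538 × 0.07635 L/cmH2O = 0.7282 s.
Fraction remaining at end-expiration = e^(−Te/τ) = e^(−1.59/0.7282) = 0.1127 → 11.27%.

11.3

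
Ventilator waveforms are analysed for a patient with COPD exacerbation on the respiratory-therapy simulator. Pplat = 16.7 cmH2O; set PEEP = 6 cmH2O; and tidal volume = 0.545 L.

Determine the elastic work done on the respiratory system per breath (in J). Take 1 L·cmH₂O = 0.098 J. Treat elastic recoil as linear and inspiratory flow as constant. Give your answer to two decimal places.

0.29

Elastic work ≈ ½ × (Pplat − PEEP) × Vt = 0.5 × (16.7 − 6) × 0.545 L = 0.5 × 10.7 × 0.545 = 2.916 L·cmH2O.
× 0.098 J/(L·cmH2O) → 0.2858 J.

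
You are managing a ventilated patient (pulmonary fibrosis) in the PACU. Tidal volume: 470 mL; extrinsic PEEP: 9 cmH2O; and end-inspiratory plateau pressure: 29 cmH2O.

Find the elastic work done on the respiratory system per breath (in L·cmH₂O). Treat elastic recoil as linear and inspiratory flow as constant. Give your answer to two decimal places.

Elastic work ≈ ½ × (Pplat − PEEP) × Vt = 0.5 × (29 − 9) × 0.470 L = 0.5 × 20.0 × 0.470 = 4.7 L·cmH2O.

4.70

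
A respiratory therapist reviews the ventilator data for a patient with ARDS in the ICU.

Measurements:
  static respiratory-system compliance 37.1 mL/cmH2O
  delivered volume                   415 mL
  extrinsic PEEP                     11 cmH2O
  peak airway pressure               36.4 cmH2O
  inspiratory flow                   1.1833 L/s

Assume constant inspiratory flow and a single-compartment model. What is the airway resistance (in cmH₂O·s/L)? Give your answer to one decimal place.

12.0

Equation of motion (constant flow): PIP = Vt/C + R·V̇ + PEEP.
R·V̇ = PIP − Vt/C − PEEP = 36.4 − 415/37.1 − 11 = 36.4 − 11.186 − 11 = 14.214 cmH2O.
R = 14.214 / 1.1833 = 12.012 cmH2O·s/L.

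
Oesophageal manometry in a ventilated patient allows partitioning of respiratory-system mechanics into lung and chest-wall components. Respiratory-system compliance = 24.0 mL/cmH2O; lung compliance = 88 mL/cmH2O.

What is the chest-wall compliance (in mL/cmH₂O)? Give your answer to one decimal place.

33.0

1/Ccw = 1/Crs − 1/CL.
1/Ccw = 1/24.0 − 1/88 = 0.0303.
Ccw = 33.003 mL/cmH2O.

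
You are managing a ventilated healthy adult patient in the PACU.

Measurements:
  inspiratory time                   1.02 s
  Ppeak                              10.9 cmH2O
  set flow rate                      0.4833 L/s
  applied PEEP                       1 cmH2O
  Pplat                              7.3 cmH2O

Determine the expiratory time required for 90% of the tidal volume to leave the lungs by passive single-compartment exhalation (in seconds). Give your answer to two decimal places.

1.34

Vt = flow × Ti = 0.4833 L/s × 1.02 s × 1000 mL/L = 492.97 mL.
R = (PIP − Pplat)/V̇ = (10.9 − 7.3) / 0.4833 = 3.6/0.4833 = 7.449 cmH2O·s/L.
C = Vt/(Pplat − PEEP) = 492.97 / (7.3 − 1) = 492.97/6.3 = 78.249 mL/cmH2O.
τ = R × C = 7.449 × 0.07825 L/cmH2O = 0.5829 s.
t = −τ·ln(1 − 0.90) = −0.5829·ln(0.1) = 1.342 s.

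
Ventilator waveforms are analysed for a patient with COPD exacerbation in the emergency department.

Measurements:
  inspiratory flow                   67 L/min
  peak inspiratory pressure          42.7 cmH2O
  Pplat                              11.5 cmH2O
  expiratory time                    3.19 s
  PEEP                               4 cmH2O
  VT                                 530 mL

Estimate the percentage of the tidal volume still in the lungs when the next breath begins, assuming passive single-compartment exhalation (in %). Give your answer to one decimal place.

19.9

Flow: 67 L/min ÷ 60 = 1.1167 L/s.
R = (PIP − Pplat)/V̇ = (42.7 − 11.5) / 1.1167 = 31.2/1.1167 = 27.939 cmH2O·s/L.
C = Vt/(Pplat − PEEP) = 530.0 / (11.5 − 4) = 530.0/7.5 = 70.667 mL/cmH2O.
τ = R × C = 27.939 × 0.07067 L/cmH2O = 1.974 s.
Fraction remaining at end-expiration = e^(−Te/τ) = e^(−3.19/1.974) = 0.1987 → 19.87%.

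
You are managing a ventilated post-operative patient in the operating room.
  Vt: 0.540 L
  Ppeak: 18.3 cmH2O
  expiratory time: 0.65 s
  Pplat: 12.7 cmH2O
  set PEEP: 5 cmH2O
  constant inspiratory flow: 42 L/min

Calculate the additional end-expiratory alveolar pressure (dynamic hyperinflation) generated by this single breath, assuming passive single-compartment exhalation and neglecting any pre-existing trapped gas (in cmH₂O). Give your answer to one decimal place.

2.4

Flow: 42 L/min ÷ 60 = 0.7 L/s.
R = (PIP − Pplat)/V̇ = (18.3 − 12.7) / 0.7 = 5.6/0.7 = 8.0 cmH2O·s/L.
C = Vt/(Pplat − PEEP) = 540.0 / (12.7 − 5) = 540.0/7.7 = 70.13 mL/cmH2O.
τ = R × C = 8.0 × 0.07013 L/cmH2O = 0.561 s.
Fraction remaining = e^(−Te/τ) = e^(−0.65/0.561) = 0.3139; trapped volume = 540.0 × 0.3139 = 169.51 mL.
Additional alveolar pressure from trapping ≈ V_trapped / C = 169.51 / 70.13 = 2.417 cmH2O.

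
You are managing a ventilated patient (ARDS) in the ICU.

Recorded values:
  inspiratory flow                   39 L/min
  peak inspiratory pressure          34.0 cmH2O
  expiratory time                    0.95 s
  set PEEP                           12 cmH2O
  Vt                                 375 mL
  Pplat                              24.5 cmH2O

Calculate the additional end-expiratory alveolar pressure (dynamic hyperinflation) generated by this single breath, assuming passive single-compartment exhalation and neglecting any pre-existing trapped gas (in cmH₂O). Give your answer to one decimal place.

Flow: 39 L/min ÷ 60 = 0.65 L/s.
R = (PIP − Pplat)/V̇ = (34.0 − 24.5) / 0.65 = 9.5/0.65 = 14.615 cmH2O·s/L.
C = Vt/(Pplat − PEEP) = 375.0 / (24.5 − 12) = 375.0/12.5 = 30.0 mL/cmH2O.
τ = R × C = 14.615 × 0.03 L/cmH2O = 0.4385 s.
Fraction remaining = e^(−Te/τ) = e^(−0.95/0.4385) = 0.1146; trapped volume = 375.0 × 0.1146 = 42.975 mL.
Additional alveolar pressure from trapping ≈ V_trapped / C = 42.975 / 30.0 = 1.433 cmH2O.

1.4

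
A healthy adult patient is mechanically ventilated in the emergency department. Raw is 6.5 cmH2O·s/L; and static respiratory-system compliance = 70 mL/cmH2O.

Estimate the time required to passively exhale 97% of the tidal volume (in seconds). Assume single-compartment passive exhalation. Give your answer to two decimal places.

τ = R × C = 6.5 × 70 mL/cmH2O = 6.5 × 0.070 L/cmH2O = 0.455 s.
Exhaled fraction f = 1 − e^(−t/τ) → t = −τ·ln(1 − f) = −0.455·ln(0.03) = 1.595 s.

1.60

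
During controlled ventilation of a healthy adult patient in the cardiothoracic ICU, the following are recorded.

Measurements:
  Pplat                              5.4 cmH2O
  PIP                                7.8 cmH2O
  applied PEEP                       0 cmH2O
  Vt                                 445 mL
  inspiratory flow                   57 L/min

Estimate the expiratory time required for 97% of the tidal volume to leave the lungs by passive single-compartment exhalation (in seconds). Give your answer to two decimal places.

0.73

Flow: 57 L/min ÷ 60 = 0.95 L/s.
R = (PIP − Pplat)/V̇ = (7.8 − 5.4) / 0.95 = 2.4/0.95 = 2.526 cmH2O·s/L.
C = Vt/(Pplat − PEEP) = 445.0 / (5.4 − 0) = 445.0/5.4 = 82.407 mL/cmH2O.
τ = R × C = 2.526 × 0.08241 L/cmH2O = 0.2082 s.
t = −τ·ln(1 − 0.97) = −0.2082·ln(0.03) = 0.7301 s.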